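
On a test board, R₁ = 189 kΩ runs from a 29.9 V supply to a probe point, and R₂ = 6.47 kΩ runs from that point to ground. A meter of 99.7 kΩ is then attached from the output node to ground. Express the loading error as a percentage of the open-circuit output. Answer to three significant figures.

The divider's output (Thévenin) resistance is R₁‖R₂ = 6.256 kΩ.
Fractional drop under load = R_th/(R_th + R_L) = 6.256 / (6.256 + 99.7) = 0.05904.
So the output falls by 5.90 %.

5.90 %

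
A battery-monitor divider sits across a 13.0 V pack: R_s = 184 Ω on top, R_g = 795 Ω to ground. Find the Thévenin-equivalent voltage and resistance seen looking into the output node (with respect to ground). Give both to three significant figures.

V_th = 10.6 V, R_th = 149 Ω

V_th is the open-circuit tap voltage: 13.0 × 795/(184 + 795) = 10.6 V.
With the supply zeroed, R_s and R_g appear in parallel from the tap: R_th = R_s‖R_g = (184 × 795)/979.0 = 149 Ω.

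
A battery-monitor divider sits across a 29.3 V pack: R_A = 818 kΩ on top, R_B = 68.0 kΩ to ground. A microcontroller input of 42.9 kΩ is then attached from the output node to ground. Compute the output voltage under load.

The load sits in parallel with R_B: R_B‖R_L = (68.0 × 42.9) / (68.0 + 42.9) = 26.30 kΩ.
V_out = 29.3 × 26.30 / (818 + 26.30) = 29.3 × 26.30/844.3 = 0.913 V.
(Unloaded it would have been 2.25 V.)

V_out ≈ 0.913 V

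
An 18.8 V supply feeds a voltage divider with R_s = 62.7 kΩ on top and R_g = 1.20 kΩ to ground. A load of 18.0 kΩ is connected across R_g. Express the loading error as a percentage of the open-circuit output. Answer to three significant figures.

The divider's output (Thévenin) resistance is R_s‖R_g = 1.177 kΩ.
Fractional drop under load = R_th/(R_th + R_L) = 1.177 / (1.177 + 18.0) = 0.06140.
So the output falls by 6.14 %.

6.14 %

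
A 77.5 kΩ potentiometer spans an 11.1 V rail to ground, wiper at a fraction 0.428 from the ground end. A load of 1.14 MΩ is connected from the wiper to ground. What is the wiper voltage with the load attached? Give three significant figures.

V ≈ 4.67 V

The wiper splits the pot into (1−α)R = 44.33 kΩ above and αR = 33.17 kΩ below.
Lower section ‖ load = 32.23 kΩ.
V_wiper = 11.1 × 32.23/(44.33 + 32.23) = 4.67 V.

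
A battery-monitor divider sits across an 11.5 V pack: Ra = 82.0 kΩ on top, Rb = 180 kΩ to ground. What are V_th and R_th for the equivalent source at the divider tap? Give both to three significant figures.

V_th is the open-circuit tap voltage: 11.5 × 180/(82.0 + 180) = 7.90 V.
With the supply zeroed, Ra and Rb appear in parallel from the tap: R_th = Ra‖Rb = (82.0 × 180)/262.0 = 56.3 kΩ.

V_th = 7.90 V, R_th = 56.3 kΩ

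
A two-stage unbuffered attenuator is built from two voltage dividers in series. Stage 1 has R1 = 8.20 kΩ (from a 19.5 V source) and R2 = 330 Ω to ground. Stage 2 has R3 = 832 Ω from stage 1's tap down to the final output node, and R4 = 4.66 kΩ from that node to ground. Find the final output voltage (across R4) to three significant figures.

Stage 2 presents R3+R4 = 5492 Ω as a load on stage 1's tap.
Stage 1's lower leg becomes R2‖(R3+R4) = 311.3 Ω, so V_mid = 19.5 × 311.3/8511 = 0.7132 V.
Stage 2 is itself unloaded: V_out = V_mid × R4/(R3+R4) = 0.7132 × 4660/5492 = 0.605 V.

V_out ≈ 0.605 V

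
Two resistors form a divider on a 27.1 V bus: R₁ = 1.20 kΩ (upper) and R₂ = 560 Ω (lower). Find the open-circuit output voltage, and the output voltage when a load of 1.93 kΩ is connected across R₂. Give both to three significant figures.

Open-circuit: V = 27.1 × 560/(1200 + 560) = 8.62 V.
With the load, R₂ becomes R₂‖R_L = 434.1 Ω, so V = 27.1 × 434.1/1634 = 7.20 V.

Unloaded: 8.62 V; loaded: 7.20 V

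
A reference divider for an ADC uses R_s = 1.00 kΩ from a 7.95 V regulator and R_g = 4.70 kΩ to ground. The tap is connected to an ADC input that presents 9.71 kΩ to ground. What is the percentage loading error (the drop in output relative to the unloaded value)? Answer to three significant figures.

The divider's output (Thévenin) resistance is R_s‖R_g = 0.8246 kΩ.
Fractional drop under load = R_th/(R_th + R_L) = 0.8246 / (0.8246 + 9.71) = 0.07827.
So the output falls by 7.83 %.

7.83 %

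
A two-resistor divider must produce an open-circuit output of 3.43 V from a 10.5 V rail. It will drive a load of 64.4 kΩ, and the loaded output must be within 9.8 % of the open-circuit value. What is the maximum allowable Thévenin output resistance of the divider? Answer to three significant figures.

R_th ≤ 7.00 kΩ

Loading drop = R_th/(R_th + R_L) ≤ 0.0980, so R_th ≤ R_L · ε/(1−ε) = 64.4 kΩ × 0.0980/0.9020 = 7.00 kΩ.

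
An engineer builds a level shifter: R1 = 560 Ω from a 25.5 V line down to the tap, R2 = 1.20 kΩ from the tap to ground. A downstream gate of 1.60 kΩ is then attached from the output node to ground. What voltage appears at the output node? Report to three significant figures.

The load sits in parallel with R2: R2‖R_L = (1200 × 1600) / (1200 + 1600) = 685.7 Ω.
V_out = 25.5 × 685.7 / (560 + 685.7) = 25.5 × 685.7/1246 = 14.0 V.

V_out ≈ 14.0 V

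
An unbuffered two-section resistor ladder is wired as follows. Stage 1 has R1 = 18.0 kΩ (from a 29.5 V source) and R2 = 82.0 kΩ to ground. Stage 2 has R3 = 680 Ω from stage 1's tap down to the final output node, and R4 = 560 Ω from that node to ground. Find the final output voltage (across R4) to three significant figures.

Stage 2 presents R3+R4 = 1240 Ω as a load on stage 1's tap.
Stage 1's lower leg becomes R2‖(R3+R4) = 1222 Ω, so V_mid = 29.5 × 1222/19220 = 1.875 V.
Stage 2 is itself unloaded: V_out = V_mid × R4/(R3+R4) = 1.875 × 560/1240 = 0.847 V.

V_out ≈ 0.847 V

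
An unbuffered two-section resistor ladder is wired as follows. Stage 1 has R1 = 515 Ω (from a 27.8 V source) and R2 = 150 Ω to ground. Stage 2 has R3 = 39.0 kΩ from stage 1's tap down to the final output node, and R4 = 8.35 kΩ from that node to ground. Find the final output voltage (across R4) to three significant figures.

Stage 2 presents R3+R4 = 47350 Ω as a load on stage 1's tap.
Stage 1's lower leg becomes R2‖(R3+R4) = 149.5 Ω, so V_mid = 27.8 × 149.5/664.5 = 6.255 V.
Stage 2 is itself unloaded: V_out = V_mid × R4/(R3+R4) = 6.255 × 8350/47350 = 1.10 V.

V_out ≈ 1.10 V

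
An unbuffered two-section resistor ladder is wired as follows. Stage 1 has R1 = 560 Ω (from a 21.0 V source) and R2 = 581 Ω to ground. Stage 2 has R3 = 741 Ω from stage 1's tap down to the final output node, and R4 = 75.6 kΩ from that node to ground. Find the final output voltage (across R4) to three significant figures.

Stage 2 presents R3+R4 = 76340 Ω as a load on stage 1's tap.
Stage 1's lower leg becomes R2‖(R3+R4) = 576.6 Ω, so V_mid = 21.0 × 576.6/1137 = 10.65 V.
Stage 2 is itself unloaded: V_out = V_mid × R4/(R3+R4) = 10.65 × 75600/76340 = 10.6 V.

V_out ≈ 10.6 V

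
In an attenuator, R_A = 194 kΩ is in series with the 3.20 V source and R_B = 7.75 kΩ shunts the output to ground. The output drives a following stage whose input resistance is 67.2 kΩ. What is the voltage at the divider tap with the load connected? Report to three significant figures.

V_out ≈ 0.111 V

The load sits in parallel with R_B: R_B‖R_L = (7.75 × 67.2) / (7.75 + 67.2) = 6.949 kΩ.
V_out = 3.20 × 6.949 / (194 + 6.949) = 3.20 × 6.949/200.9 = 0.111 V.
(Unloaded it would have been 0.123 V.)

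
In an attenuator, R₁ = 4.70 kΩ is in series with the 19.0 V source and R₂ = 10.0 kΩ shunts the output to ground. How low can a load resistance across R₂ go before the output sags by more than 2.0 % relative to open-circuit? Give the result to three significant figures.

R_L(min) ≈ 157 kΩ

Output resistance R_th = R₁‖R₂ = (4.70 × 10.0)/14.70 = 3.197 kΩ.
The fractional drop is R_th/(R_th + R_L); requiring this ≤ 0.0200 gives R_L ≥ R_th(1/0.0200 − 1) = 3.197 × 49.00 = 157 kΩ.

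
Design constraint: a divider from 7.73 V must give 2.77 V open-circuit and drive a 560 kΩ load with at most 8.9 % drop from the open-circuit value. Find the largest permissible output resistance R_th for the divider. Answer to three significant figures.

Loading drop = R_th/(R_th + R_L) ≤ 0.0890, so R_th ≤ R_L · ε/(1−ε) = 560 kΩ × 0.0890/0.9110 = 54.7 kΩ.

R_th ≤ 54.7 kΩ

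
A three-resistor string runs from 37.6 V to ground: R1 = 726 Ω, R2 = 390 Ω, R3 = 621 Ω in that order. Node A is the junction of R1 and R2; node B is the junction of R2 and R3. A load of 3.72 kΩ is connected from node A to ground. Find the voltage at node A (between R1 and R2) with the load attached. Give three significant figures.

V ≈ 19.7 V

Below node A the series string R2+R3 = 1011 Ω sits in parallel with the 3720 Ω load: 795.0 Ω.
V_A = 37.6 × 795.0/(726 + 795.0) = 19.7 V.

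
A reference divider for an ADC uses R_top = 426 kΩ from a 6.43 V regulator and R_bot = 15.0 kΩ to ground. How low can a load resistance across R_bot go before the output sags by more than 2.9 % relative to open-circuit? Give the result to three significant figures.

R_L(min) ≈ 485 kΩ

Output resistance R_th = R_top‖R_bot = (426 × 15.0)/441.0 = 14.49 kΩ.
The fractional drop is R_th/(R_th + R_L); requiring this ≤ 0.0290 gives R_L ≥ R_th(1/0.0290 − 1) = 14.49 × 33.48 = 485 kΩ.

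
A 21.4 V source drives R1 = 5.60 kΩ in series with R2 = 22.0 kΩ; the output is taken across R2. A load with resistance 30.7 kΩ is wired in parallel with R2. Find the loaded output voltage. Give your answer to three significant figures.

The load sits in parallel with R2: R2‖R_L = (22.0 × 30.7) / (22.0 + 30.7) = 12.82 kΩ.
V_out = 21.4 × 12.82 / (5.60 + 12.82) = 21.4 × 12.82/18.42 = 14.9 V.

V_out ≈ 14.9 V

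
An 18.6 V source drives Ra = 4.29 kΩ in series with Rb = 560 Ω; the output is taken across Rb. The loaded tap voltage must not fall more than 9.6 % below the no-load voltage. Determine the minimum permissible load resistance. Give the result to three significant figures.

Output resistance R_th = Ra‖Rb = (4290 × 560)/4850 = 495.3 Ω.
The fractional drop is R_th/(R_th + R_L); requiring this ≤ 0.0960 gives R_L ≥ R_th(1/0.0960 − 1) = 495.3 × 9.417 = 4.66 kΩ.

R_L(min) ≈ 4.66 kΩ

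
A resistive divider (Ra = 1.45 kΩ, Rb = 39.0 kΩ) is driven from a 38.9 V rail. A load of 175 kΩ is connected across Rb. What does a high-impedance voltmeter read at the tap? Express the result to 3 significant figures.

The load sits in parallel with Rb: Rb‖R_L = (39.0 × 175) / (39.0 + 175) = 31.89 kΩ.
V_out = 38.9 × 31.89 / (1.45 + 31.89) = 38.9 × 31.89/33.34 = 37.2 V.

V_out ≈ 37.2 V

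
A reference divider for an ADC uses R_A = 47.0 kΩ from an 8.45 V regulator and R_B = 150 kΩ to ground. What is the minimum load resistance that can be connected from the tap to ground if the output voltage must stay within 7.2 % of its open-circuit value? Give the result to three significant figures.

R_L(min) ≈ 461 kΩ

Output resistance R_th = R_A‖R_B = (47.0 × 150)/197.0 = 35.79 kΩ.
The fractional drop is R_th/(R_th + R_L); requiring this ≤ 0.0720 gives R_L ≥ R_th(1/0.0720 − 1) = 35.79 × 12.89 = 461 kΩ.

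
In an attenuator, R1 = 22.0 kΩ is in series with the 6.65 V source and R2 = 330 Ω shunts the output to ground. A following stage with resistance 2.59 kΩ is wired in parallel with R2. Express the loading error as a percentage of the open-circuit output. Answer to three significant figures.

11.2 %

The divider's output (Thévenin) resistance is R1‖R2 = 325.1 Ω.
Fractional drop under load = R_th/(R_th + R_L) = 325.1 / (325.1 + 2590) = 0.1115.
So the output falls by 11.2 %.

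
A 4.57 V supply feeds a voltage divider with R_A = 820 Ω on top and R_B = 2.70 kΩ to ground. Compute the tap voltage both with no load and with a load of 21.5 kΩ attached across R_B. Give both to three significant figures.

Open-circuit: V = 4.57 × 2700/(820 + 2700) = 3.51 V.
With the load, R_B becomes R_B‖R_L = 2399 Ω, so V = 4.57 × 2399/3219 = 3.41 V.

Unloaded: 3.51 V; loaded: 3.41 V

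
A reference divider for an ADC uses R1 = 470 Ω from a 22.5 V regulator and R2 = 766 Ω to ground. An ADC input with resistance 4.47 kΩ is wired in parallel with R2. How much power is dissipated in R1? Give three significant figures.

Total resistance from the source is R1 + (R2‖R_L) = 1124 Ω, so I = 22.5/1124 Ω = 20.02 mA.
P = I²·R1 = (20.02 mA)² × 470 Ω = 188 mW.

P ≈ 188 mW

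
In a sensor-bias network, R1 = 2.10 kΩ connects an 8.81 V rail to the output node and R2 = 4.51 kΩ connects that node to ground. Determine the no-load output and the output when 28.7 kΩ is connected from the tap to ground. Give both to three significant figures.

Open-circuit: V = 8.81 × 4.51/(2.10 + 4.51) = 6.01 V.
With the load, R2 becomes R2‖R_L = 3.898 kΩ, so V = 8.81 × 3.898/5.998 = 5.73 V.

Unloaded: 6.01 V; loaded: 5.73 V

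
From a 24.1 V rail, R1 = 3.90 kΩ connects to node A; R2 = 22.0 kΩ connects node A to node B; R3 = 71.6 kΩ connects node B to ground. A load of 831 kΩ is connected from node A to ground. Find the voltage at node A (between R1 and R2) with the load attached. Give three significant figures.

V ≈ 23.0 V

Below node A the series string R2+R3 = 93.60 kΩ sits in parallel with the 831 kΩ load: 84.12 kΩ.
V_A = 24.1 × 84.12/(3.90 + 84.12) = 23.0 V.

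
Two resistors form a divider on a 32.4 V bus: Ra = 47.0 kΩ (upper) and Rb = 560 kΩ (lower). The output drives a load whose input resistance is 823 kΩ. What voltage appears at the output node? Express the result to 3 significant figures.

V_out ≈ 28.4 V

The load sits in parallel with Rb: Rb‖R_L = (560 × 823) / (560 + 823) = 333.2 kΩ.
V_out = 32.4 × 333.2 / (47.0 + 333.2) = 32.4 × 333.2/380.2 = 28.4 V.
(Unloaded it would have been 29.9 V.)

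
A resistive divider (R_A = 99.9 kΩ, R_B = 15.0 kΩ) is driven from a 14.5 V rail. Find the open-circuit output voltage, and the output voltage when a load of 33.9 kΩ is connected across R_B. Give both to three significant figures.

Open-circuit: V = 14.5 × 15.0/(99.9 + 15.0) = 1.89 V.
With the load, R_B becomes R_B‖R_L = 10.40 kΩ, so V = 14.5 × 10.40/110.3 = 1.37 V.

Unloaded: 1.89 V; loaded: 1.37 V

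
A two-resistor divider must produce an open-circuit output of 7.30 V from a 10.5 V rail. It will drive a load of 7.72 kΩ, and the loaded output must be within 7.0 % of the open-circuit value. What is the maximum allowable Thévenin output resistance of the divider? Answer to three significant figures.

Loading drop = R_th/(R_th + R_L) ≤ 0.0700, so R_th ≤ R_L · ε/(1−ε) = 7.72 kΩ × 0.0700/0.9300 = 581 Ω.

R_th ≤ 581 Ω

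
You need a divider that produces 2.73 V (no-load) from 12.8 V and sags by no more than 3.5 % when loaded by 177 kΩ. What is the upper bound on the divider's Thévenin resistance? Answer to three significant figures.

Loading drop = R_th/(R_th + R_L) ≤ 0.0350, so R_th ≤ R_L · ε/(1−ε) = 177 kΩ × 0.0350/0.9650 = 6.42 kΩ.
(Any R1, R2 with R2/(R1+R2) = 0.213 and R1‖R2 ≤ 6.42 kΩ will meet the spec.)

R_th ≤ 6.42 kΩ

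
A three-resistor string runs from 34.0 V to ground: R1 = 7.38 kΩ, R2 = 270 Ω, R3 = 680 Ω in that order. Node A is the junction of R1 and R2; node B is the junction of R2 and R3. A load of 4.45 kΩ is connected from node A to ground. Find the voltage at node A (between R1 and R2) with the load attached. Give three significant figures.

V ≈ 3.26 V

Below node A the series string R2+R3 = 950.0 Ω sits in parallel with the 4450 Ω load: 782.9 Ω.
V_A = 34.0 × 782.9/(7380 + 782.9) = 3.26 V.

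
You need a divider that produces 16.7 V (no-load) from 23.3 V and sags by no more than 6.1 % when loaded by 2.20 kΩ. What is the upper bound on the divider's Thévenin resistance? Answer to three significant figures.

Loading drop = R_th/(R_th + R_L) ≤ 0.0610, so R_th ≤ R_L · ε/(1−ε) = 2.20 kΩ × 0.0610/0.9390 = 143 Ω.
(Any R1, R2 with R2/(R1+R2) = 0.717 and R1‖R2 ≤ 143 Ω will meet the spec.)

R_th ≤ 143 Ω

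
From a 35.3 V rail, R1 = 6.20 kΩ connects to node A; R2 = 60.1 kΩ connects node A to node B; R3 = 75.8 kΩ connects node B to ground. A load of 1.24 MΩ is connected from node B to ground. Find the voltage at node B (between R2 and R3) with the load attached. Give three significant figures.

V ≈ 18.3 V

At node B, R3 is in parallel with the load: R3‖R_L = 71.43 kΩ.
Below node A the resistance is R2 + (R3‖R_L) = 131.5 kΩ, so V_A = 35.3 × 131.5/137.7 = 33.71 V.
Then V_B = V_A × (R3‖R_L)/(R2 + R3‖R_L) = 33.71 × 71.43/131.5 = 18.3 V.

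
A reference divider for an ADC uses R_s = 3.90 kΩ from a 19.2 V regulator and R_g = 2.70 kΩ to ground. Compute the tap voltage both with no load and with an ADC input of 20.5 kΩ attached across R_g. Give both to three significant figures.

Unloaded: 7.85 V; loaded: 7.29 V

Open-circuit: V = 19.2 × 2.70/(3.90 + 2.70) = 7.85 V.
With the load, R_g becomes R_g‖R_L = 2.386 kΩ, so V = 19.2 × 2.386/6.286 = 7.29 V.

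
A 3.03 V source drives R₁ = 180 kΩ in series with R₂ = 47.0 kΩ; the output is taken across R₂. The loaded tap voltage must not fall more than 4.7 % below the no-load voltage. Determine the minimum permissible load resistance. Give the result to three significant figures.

Output resistance R_th = R₁‖R₂ = (180 × 47.0)/227.0 = 37.27 kΩ.
The fractional drop is R_th/(R_th + R_L); requiring this ≤ 0.0470 gives R_L ≥ R_th(1/0.0470 − 1) = 37.27 × 20.28 = 756 kΩ.

R_L(min) ≈ 756 kΩ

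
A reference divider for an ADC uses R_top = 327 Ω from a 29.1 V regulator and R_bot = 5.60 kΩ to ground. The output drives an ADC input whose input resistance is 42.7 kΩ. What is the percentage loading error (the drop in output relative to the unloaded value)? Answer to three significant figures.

The divider's output (Thévenin) resistance is R_top‖R_bot = 309.0 Ω.
Fractional drop under load = R_th/(R_th + R_L) = 309.0 / (309.0 + 42700) = 0.007184.
So the output falls by 0.718 %.

0.718 %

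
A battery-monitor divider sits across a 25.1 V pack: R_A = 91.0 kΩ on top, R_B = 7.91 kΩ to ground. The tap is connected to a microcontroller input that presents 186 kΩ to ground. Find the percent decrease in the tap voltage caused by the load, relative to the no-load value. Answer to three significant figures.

3.77 %

The divider's output (Thévenin) resistance is R_A‖R_B = 7.277 kΩ.
Fractional drop under load = R_th/(R_th + R_L) = 7.277 / (7.277 + 186) = 0.03765.
So the output falls by 3.77 %.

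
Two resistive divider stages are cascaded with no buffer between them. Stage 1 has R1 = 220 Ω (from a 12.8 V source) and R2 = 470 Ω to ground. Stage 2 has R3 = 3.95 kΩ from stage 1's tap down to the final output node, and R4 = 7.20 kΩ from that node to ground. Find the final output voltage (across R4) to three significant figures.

V_out ≈ 5.56 V

Stage 2 presents R3+R4 = 11150 Ω as a load on stage 1's tap.
Stage 1's lower leg becomes R2‖(R3+R4) = 451.0 Ω, so V_mid = 12.8 × 451.0/671.0 = 8.603 V.
Stage 2 is itself unloaded: V_out = V_mid × R4/(R3+R4) = 8.603 × 7200/11150 = 5.56 V.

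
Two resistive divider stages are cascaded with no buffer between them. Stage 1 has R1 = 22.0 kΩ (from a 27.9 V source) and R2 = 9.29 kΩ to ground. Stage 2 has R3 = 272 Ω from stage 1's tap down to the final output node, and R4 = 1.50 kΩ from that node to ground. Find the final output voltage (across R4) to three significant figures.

Stage 2 presents R3+R4 = 1772 Ω as a load on stage 1's tap.
Stage 1's lower leg becomes R2‖(R3+R4) = 1488 Ω, so V_mid = 27.9 × 1488/23490 = 1.768 V.
Stage 2 is itself unloaded: V_out = V_mid × R4/(R3+R4) = 1.768 × 1500/1772 = 1.50 V.

V_out ≈ 1.50 V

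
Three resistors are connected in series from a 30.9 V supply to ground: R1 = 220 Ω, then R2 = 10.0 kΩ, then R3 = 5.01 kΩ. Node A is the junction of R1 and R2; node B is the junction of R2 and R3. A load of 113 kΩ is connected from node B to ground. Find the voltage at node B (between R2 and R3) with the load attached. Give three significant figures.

At node B, R3 is in parallel with the load: R3‖R_L = 4797 Ω.
Below node A the resistance is R2 + (R3‖R_L) = 14800 Ω, so V_A = 30.9 × 14800/15020 = 30.45 V.
Then V_B = V_A × (R3‖R_L)/(R2 + R3‖R_L) = 30.45 × 4797/14800 = 9.87 V.

V ≈ 9.87 V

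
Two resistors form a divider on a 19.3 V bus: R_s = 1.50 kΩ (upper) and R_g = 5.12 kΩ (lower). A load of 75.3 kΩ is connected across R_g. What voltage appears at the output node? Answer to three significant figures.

The load sits in parallel with R_g: R_g‖R_L = (5.12 × 75.3) / (5.12 + 75.3) = 4.794 kΩ.
V_out = 19.3 × 4.794 / (1.50 + 4.794) = 19.3 × 4.794/6.294 = 14.7 V.

V_out ≈ 14.7 V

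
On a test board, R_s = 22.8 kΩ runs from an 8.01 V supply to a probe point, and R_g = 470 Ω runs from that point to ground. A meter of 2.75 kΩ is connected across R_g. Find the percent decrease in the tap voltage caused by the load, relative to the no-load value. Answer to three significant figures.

Unloaded V = 8.01 × 470/23270 = 0.16178 V.
Loaded: R_g‖R_L = 401.4 Ω, giving V = 8.01 × 401.4/23200 = 0.13858 V.
Drop = (0.16178 − 0.13858) / 0.16178 = 14.3 %.

14.3 %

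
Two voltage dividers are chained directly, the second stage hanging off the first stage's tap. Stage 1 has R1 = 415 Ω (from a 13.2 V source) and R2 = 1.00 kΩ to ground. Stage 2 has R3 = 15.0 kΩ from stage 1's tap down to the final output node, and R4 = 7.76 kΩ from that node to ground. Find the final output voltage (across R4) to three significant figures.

Stage 2 presents R3+R4 = 22760 Ω as a load on stage 1's tap.
Stage 1's lower leg becomes R2‖(R3+R4) = 957.9 Ω, so V_mid = 13.2 × 957.9/1373 = 9.210 V.
Stage 2 is itself unloaded: V_out = V_mid × R4/(R3+R4) = 9.210 × 7760/22760 = 3.14 V.

V_out ≈ 3.14 V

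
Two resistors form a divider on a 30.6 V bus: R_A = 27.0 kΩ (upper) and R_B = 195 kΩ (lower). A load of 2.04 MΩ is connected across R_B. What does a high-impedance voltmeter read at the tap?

The load sits in parallel with R_B: R_B‖R_L = (195 × 2040) / (195 + 2040) = 178.0 kΩ.
V_out = 30.6 × 178.0 / (27.0 + 178.0) = 30.6 × 178.0/205.0 = 26.6 V.

V_out ≈ 26.6 V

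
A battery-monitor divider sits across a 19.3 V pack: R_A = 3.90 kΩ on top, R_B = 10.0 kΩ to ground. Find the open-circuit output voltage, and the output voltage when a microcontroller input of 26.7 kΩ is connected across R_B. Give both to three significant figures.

Unloaded: 13.9 V; loaded: 12.6 V

Open-circuit: V = 19.3 × 10.0/(3.90 + 10.0) = 13.9 V.
With the load, R_B becomes R_B‖R_L = 7.275 kΩ, so V = 19.3 × 7.275/11.18 = 12.6 V.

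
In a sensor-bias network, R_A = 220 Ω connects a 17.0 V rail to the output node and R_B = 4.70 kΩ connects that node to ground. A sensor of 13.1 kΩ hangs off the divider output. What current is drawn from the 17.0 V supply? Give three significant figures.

I ≈ 4.62 mA

R_B‖R_L = 3459 Ω, so the source sees R_A + R_B‖R_L = 3679 Ω.
I = 17.0 V / 3679 Ω = 4.62 mA.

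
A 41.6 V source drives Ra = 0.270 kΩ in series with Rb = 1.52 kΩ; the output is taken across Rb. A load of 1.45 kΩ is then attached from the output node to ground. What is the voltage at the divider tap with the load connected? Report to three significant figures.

The load sits in parallel with Rb: Rb‖R_L = (1520 × 1450) / (1520 + 1450) = 742.1 Ω.
V_out = 41.6 × 742.1 / (270 + 742.1) = 41.6 × 742.1/1012 = 30.5 V.
(Unloaded it would have been 35.3 V.)

V_out ≈ 30.5 V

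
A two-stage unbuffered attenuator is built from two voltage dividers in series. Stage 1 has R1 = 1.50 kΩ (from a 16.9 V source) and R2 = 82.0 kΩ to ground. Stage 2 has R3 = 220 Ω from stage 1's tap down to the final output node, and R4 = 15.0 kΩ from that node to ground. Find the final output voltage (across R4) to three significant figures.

Stage 2 presents R3+R4 = 15220 Ω as a load on stage 1's tap.
Stage 1's lower leg becomes R2‖(R3+R4) = 12840 Ω, so V_mid = 16.9 × 12840/14340 = 15.13 V.
Stage 2 is itself unloaded: V_out = V_mid × R4/(R3+R4) = 15.13 × 15000/15220 = 14.9 V.

V_out ≈ 14.9 V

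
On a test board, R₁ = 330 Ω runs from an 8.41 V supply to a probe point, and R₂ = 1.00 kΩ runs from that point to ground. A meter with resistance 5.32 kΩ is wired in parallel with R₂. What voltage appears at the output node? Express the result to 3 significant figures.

V_out ≈ 6.04 V

The load sits in parallel with R₂: R₂‖R_L = (1000 × 5320) / (1000 + 5320) = 841.8 Ω.
V_out = 8.41 × 841.8 / (330 + 841.8) = 8.41 × 841.8/1172 = 6.04 V.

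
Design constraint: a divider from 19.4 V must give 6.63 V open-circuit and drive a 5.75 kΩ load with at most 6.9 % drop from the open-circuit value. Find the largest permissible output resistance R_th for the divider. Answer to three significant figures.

R_th ≤ 426 Ω

Loading drop = R_th/(R_th + R_L) ≤ 0.0690, so R_th ≤ R_L · ε/(1−ε) = 5.75 kΩ × 0.0690/0.9310 = 426 Ω.
(Any R1, R2 with R2/(R1+R2) = 0.342 and R1‖R2 ≤ 426 Ω will meet the spec.)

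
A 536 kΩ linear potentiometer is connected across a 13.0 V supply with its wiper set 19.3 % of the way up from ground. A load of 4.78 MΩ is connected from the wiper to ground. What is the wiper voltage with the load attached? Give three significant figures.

V ≈ 2.47 V

The wiper splits the pot into (1−α)R = 432.6 kΩ above and αR = 103.4 kΩ below.
Lower section ‖ load = 101.3 kΩ.
V_wiper = 13.0 × 101.3/(432.6 + 101.3) = 2.47 V.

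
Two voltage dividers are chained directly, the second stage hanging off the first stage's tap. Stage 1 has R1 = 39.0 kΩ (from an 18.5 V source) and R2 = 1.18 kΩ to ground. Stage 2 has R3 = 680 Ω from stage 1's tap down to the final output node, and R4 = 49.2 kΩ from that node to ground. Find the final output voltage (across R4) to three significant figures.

Stage 2 presents R3+R4 = 49880 Ω as a load on stage 1's tap.
Stage 1's lower leg becomes R2‖(R3+R4) = 1153 Ω, so V_mid = 18.5 × 1153/40150 = 0.5311 V.
Stage 2 is itself unloaded: V_out = V_mid × R4/(R3+R4) = 0.5311 × 49200/49880 = 0.524 V.

V_out ≈ 0.524 V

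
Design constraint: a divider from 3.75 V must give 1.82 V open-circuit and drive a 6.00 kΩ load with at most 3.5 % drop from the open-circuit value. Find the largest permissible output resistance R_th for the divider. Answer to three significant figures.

R_th ≤ 218 Ω

Loading drop = R_th/(R_th + R_L) ≤ 0.0350, so R_th ≤ R_L · ε/(1−ε) = 6.00 kΩ × 0.0350/0.9650 = 218 Ω.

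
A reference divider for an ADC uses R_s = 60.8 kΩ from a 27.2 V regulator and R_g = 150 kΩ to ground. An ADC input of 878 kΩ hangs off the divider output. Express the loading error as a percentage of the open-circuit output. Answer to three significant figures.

The divider's output (Thévenin) resistance is R_s‖R_g = 43.26 kΩ.
Fractional drop under load = R_th/(R_th + R_L) = 43.26 / (43.26 + 878) = 0.04696.
So the output falls by 4.70 %.

4.70 %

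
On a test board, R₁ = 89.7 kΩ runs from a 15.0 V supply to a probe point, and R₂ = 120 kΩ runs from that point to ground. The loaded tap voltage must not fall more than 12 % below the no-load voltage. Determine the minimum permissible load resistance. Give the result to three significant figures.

R_L(min) ≈ 376 kΩ

Output resistance R_th = R₁‖R₂ = (89.7 × 120)/209.7 = 51.33 kΩ.
The fractional drop is R_th/(R_th + R_L); requiring this ≤ 0.120 gives R_L ≥ R_th(1/0.120 − 1) = 51.33 × 7.333 = 376 kΩ.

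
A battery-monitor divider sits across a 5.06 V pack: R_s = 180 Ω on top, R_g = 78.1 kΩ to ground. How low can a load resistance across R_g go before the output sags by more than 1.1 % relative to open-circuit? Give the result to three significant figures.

R_L(min) ≈ 16.1 kΩ

Output resistance R_th = R_s‖R_g = (180 × 78100)/78280 = 179.6 Ω.
The fractional drop is R_th/(R_th + R_L); requiring this ≤ 0.0110 gives R_L ≥ R_th(1/0.0110 − 1) = 179.6 × 89.91 = 16.1 kΩ.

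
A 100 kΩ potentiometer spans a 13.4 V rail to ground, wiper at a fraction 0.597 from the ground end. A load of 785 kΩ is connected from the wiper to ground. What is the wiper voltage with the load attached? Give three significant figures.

V ≈ 7.76 V

The wiper splits the pot into (1−α)R = 40.30 kΩ above and αR = 59.70 kΩ below.
Lower section ‖ load = 55.48 kΩ.
V_wiper = 13.4 × 55.48/(40.30 + 55.48) = 7.76 V.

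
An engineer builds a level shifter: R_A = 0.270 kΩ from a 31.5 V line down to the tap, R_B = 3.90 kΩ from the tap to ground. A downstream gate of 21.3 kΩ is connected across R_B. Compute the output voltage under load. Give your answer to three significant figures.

V_out ≈ 29.1 V

The load sits in parallel with R_B: R_B‖R_L = (3900 × 21300) / (3900 + 21300) = 3296 Ω.
V_out = 31.5 × 3296 / (270 + 3296) = 31.5 × 3296/3566 = 29.1 V.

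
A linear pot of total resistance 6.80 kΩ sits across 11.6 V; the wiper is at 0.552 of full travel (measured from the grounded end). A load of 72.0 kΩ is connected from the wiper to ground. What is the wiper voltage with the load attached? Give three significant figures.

V ≈ 6.26 V

The wiper splits the pot into (1−α)R = 3.046 kΩ above and αR = 3.754 kΩ below.
Lower section ‖ load = 3.568 kΩ.
V_wiper = 11.6 × 3.568/(3.046 + 3.568) = 6.26 V.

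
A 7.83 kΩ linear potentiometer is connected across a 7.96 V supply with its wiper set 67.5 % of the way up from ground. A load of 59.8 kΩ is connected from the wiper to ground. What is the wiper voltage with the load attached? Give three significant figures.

The wiper splits the pot into (1−α)R = 2.545 kΩ above and αR = 5.285 kΩ below.
Lower section ‖ load = 4.856 kΩ.
V_wiper = 7.96 × 4.856/(2.545 + 4.856) = 5.22 V.

V ≈ 5.22 V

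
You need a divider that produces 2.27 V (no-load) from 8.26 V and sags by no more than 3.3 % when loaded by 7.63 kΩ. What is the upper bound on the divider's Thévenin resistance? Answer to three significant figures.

Loading drop = R_th/(R_th + R_L) ≤ 0.0330, so R_th ≤ R_L · ε/(1−ε) = 7.63 kΩ × 0.0330/0.9670 = 260 Ω.

R_th ≤ 260 Ω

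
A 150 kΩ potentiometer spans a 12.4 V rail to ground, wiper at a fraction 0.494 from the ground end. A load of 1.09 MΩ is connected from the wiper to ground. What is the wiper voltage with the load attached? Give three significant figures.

V ≈ 5.92 V

The wiper splits the pot into (1−α)R = 75.90 kΩ above and αR = 74.10 kΩ below.
Lower section ‖ load = 69.38 kΩ.
V_wiper = 12.4 × 69.38/(75.90 + 69.38) = 5.92 V.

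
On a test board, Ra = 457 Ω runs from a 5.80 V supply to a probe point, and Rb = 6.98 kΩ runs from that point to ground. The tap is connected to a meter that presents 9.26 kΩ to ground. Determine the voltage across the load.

The load sits in parallel with Rb: Rb‖R_L = (6980 × 9260) / (6980 + 9260) = 3980 Ω.
V_out = 5.80 × 3980 / (457 + 3980) = 5.80 × 3980/4437 = 5.20 V.

V_out ≈ 5.20 V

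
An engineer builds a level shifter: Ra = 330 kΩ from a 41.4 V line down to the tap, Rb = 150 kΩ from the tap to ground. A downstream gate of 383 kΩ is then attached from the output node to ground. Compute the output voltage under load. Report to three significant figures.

The load sits in parallel with Rb: Rb‖R_L = (150 × 383) / (150 + 383) = 107.8 kΩ.
V_out = 41.4 × 107.8 / (330 + 107.8) = 41.4 × 107.8/437.8 = 10.2 V.

V_out ≈ 10.2 V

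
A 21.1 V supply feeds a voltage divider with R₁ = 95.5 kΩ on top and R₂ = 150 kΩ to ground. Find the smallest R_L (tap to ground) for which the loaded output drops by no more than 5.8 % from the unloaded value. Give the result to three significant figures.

Output resistance R_th = R₁‖R₂ = (95.5 × 150)/245.5 = 58.35 kΩ.
The fractional drop is R_th/(R_th + R_L); requiring this ≤ 0.0580 gives R_L ≥ R_th(1/0.0580 − 1) = 58.35 × 16.24 = 948 kΩ.

R_L(min) ≈ 948 kΩ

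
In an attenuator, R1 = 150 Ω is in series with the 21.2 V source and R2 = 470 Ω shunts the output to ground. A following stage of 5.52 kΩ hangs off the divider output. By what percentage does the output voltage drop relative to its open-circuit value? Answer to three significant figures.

The divider's output (Thévenin) resistance is R1‖R2 = 113.7 Ω.
Fractional drop under load = R_th/(R_th + R_L) = 113.7 / (113.7 + 5520) = 0.02018.
So the output falls by 2.02 %.

2.02 %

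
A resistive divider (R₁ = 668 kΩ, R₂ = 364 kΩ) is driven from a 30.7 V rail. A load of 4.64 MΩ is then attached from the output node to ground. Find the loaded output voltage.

V_out ≈ 10.3 V

The load sits in parallel with R₂: R₂‖R_L = (364 × 4640) / (364 + 4640) = 337.5 kΩ.
V_out = 30.7 × 337.5 / (668 + 337.5) = 30.7 × 337.5/1006 = 10.3 V.
(Unloaded it would have been 10.8 V.)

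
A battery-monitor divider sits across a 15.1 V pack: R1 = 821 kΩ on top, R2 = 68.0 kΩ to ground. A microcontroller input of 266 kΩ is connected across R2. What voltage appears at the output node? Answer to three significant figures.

The load sits in parallel with R2: R2‖R_L = (68.0 × 266) / (68.0 + 266) = 54.16 kΩ.
V_out = 15.1 × 54.16 / (821 + 54.16) = 15.1 × 54.16/875.2 = 0.934 V.

V_out ≈ 0.934 V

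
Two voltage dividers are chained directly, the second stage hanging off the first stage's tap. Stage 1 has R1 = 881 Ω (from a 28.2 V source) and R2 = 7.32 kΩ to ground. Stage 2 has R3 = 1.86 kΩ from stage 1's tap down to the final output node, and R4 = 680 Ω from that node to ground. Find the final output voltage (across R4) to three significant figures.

V_out ≈ 5.15 V

Stage 2 presents R3+R4 = 2540 Ω as a load on stage 1's tap.
Stage 1's lower leg becomes R2‖(R3+R4) = 1886 Ω, so V_mid = 28.2 × 1886/2767 = 19.22 V.
Stage 2 is itself unloaded: V_out = V_mid × R4/(R3+R4) = 19.22 × 680/2540 = 5.15 V.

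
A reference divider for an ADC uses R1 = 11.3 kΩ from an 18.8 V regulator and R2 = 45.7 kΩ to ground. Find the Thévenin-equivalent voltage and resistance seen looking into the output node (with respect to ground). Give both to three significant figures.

V_th = 15.1 V, R_th = 9.06 kΩ

V_th is the open-circuit tap voltage: 18.8 × 45.7/(11.3 + 45.7) = 15.1 V.
With the supply zeroed, R1 and R2 appear in parallel from the tap: R_th = R1‖R2 = (11.3 × 45.7)/57.00 = 9.06 kΩ.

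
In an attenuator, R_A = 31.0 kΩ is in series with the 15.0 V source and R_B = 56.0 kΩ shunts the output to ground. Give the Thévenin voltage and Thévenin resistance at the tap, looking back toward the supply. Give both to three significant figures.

V_th is the open-circuit tap voltage: 15.0 × 56.0/(31.0 + 56.0) = 9.66 V.
With the supply zeroed, R_A and R_B appear in parallel from the tap: R_th = R_A‖R_B = (31.0 × 56.0)/87.00 = 20.0 kΩ.

V_th = 9.66 V, R_th = 20.0 kΩ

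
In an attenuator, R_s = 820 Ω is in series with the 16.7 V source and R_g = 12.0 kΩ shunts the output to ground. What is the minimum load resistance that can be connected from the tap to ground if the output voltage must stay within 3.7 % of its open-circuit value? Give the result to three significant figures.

R_L(min) ≈ 20.0 kΩ

Output resistance R_th = R_s‖R_g = (820 × 12000)/12820 = 767.6 Ω.
The fractional drop is R_th/(R_th + R_L); requiring this ≤ 0.0370 gives R_L ≥ R_th(1/0.0370 − 1) = 767.6 × 26.03 = 20.0 kΩ.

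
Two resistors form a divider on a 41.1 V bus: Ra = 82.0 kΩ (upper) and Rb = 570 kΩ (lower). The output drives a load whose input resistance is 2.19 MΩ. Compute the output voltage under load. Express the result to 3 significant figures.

V_out ≈ 34.8 V

The load sits in parallel with Rb: Rb‖R_L = (570 × 2190) / (570 + 2190) = 452.3 kΩ.
V_out = 41.1 × 452.3 / (82.0 + 452.3) = 41.1 × 452.3/534.3 = 34.8 V.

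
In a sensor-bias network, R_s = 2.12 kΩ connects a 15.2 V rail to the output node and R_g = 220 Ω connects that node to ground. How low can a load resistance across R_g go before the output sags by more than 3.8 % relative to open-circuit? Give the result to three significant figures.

R_L(min) ≈ 5.05 kΩ

Output resistance R_th = R_s‖R_g = (2120 × 220)/2340 = 199.3 Ω.
The fractional drop is R_th/(R_th + R_L); requiring this ≤ 0.0380 gives R_L ≥ R_th(1/0.0380 − 1) = 199.3 × 25.32 = 5.05 kΩ.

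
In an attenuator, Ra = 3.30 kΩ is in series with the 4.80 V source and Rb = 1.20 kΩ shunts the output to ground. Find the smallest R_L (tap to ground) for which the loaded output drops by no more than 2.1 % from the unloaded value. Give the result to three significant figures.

R_L(min) ≈ 41.0 kΩ

Output resistance R_th = Ra‖Rb = (3300 × 1200)/4500 = 880.0 Ω.
The fractional drop is R_th/(R_th + R_L); requiring this ≤ 0.0210 gives R_L ≥ R_th(1/0.0210 − 1) = 880.0 × 46.62 = 41.0 kΩ.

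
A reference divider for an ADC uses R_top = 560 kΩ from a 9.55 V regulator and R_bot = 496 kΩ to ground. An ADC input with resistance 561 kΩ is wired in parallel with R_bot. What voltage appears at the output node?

V_out ≈ 3.05 V

The load sits in parallel with R_bot: R_bot‖R_L = (496 × 561) / (496 + 561) = 263.3 kΩ.
V_out = 9.55 × 263.3 / (560 + 263.3) = 9.55 × 263.3/823.3 = 3.05 V.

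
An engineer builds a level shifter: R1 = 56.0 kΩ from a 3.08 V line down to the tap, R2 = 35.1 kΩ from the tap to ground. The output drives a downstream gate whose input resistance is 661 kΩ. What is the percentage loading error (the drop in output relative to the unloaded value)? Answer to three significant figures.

3.16 %

The divider's output (Thévenin) resistance is R1‖R2 = 21.58 kΩ.
Fractional drop under load = R_th/(R_th + R_L) = 21.58 / (21.58 + 661) = 0.03161.
So the output falls by 3.16 %.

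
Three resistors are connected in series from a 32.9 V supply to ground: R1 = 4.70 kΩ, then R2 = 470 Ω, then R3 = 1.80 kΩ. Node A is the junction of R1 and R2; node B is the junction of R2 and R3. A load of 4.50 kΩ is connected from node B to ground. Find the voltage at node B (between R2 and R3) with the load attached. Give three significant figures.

V ≈ 6.55 V

At node B, R3 is in parallel with the load: R3‖R_L = 1286 Ω.
Below node A the resistance is R2 + (R3‖R_L) = 1756 Ω, so V_A = 32.9 × 1756/6456 = 8.948 V.
Then V_B = V_A × (R3‖R_L)/(R2 + R3‖R_L) = 8.948 × 1286/1756 = 6.55 V.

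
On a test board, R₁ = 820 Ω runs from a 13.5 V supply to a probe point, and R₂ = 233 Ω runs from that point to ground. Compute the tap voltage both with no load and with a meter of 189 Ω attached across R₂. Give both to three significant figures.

Open-circuit: V = 13.5 × 233/(820 + 233) = 2.99 V.
With the load, R₂ becomes R₂‖R_L = 104.4 Ω, so V = 13.5 × 104.4/924.4 = 1.52 V.

Unloaded: 2.99 V; loaded: 1.52 V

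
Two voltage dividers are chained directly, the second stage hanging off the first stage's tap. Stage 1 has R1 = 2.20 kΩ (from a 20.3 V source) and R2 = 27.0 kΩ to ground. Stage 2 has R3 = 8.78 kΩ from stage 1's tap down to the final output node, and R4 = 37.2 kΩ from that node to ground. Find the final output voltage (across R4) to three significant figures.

Stage 2 presents R3+R4 = 45.98 kΩ as a load on stage 1's tap.
Stage 1's lower leg becomes R2‖(R3+R4) = 17.01 kΩ, so V_mid = 20.3 × 17.01/19.21 = 17.98 V.
Stage 2 is itself unloaded: V_out = V_mid × R4/(R3+R4) = 17.98 × 37.2/45.98 = 14.5 V.

V_out ≈ 14.5 V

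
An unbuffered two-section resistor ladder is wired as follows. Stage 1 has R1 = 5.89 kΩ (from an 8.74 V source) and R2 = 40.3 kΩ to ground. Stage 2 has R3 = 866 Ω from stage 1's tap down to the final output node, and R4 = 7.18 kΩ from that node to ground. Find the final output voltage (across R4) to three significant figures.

Stage 2 presents R3+R4 = 8046 Ω as a load on stage 1's tap.
Stage 1's lower leg becomes R2‖(R3+R4) = 6707 Ω, so V_mid = 8.74 × 6707/12600 = 4.653 V.
Stage 2 is itself unloaded: V_out = V_mid × R4/(R3+R4) = 4.653 × 7180/8046 = 4.15 V.

V_out ≈ 4.15 V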